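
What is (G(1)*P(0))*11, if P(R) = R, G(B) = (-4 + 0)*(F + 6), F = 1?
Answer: 0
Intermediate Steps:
G(B) = -28 (G(B) = (-4 + 0)*(1 + 6) = -4*7 = -28)
(G(1)*P(0))*11 = -28*0*11 = 0*11 = 0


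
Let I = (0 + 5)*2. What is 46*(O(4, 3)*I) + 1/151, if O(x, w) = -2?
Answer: -138919/151 ≈ -919.99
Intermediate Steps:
I = 10 (I = 5*2 = 10)
46*(O(4, 3)*I) + 1/151 = 46*(-2*10) + 1/151 = 46*(-20) + 1/151 = -920 + 1/151 = -138919/151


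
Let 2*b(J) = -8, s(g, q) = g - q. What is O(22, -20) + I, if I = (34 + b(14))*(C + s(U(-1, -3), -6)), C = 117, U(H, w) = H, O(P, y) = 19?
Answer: 3679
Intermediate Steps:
b(J) = -4 (b(J) = (½)*(-8) = -4)
I = 3660 (I = (34 - 4)*(117 + (-1 - 1*(-6))) = 30*(117 + (-1 + 6)) = 30*(117 + 5) = 30*122 = 3660)
O(22, -20) + I = 19 + 3660 = 3679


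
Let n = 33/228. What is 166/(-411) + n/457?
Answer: -5760991/14274852 ≈ -0.40358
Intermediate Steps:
n = 11/76 (n = 33*(1/228) = 11/76 ≈ 0.14474)
166/(-411) + n/457 = 166/(-411) + (11/76)/457 = 166*(-1/411) + (11/76)*(1/457) = -166/411 + 11/34732 = -5760991/14274852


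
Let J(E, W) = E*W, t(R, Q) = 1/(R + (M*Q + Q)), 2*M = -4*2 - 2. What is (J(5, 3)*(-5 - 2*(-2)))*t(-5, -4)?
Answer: -15/11 ≈ -1.3636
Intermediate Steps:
M = -5 (M = (-4*2 - 2)/2 = (-8 - 2)/2 = (1/2)*(-10) = -5)
t(R, Q) = 1/(R - 4*Q) (t(R, Q) = 1/(R + (-5*Q + Q)) = 1/(R - 4*Q))
(J(5, 3)*(-5 - 2*(-2)))*t(-5, -4) = ((5*3)*(-5 - 2*(-2)))/(-5 - 4*(-4)) = (15*(-5 + 4))/(-5 + 16) = (15*(-1))/11 = -15*1/11 = -15/11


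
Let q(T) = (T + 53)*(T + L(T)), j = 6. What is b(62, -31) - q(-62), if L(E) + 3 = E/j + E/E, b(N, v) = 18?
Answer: -651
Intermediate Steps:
L(E) = -2 + E/6 (L(E) = -3 + (E/6 + E/E) = -3 + (E*(1/6) + 1) = -3 + (E/6 + 1) = -3 + (1 + E/6) = -2 + E/6)
q(T) = (-2 + 7*T/6)*(53 + T) (q(T) = (T + 53)*(T + (-2 + T/6)) = (53 + T)*(-2 + 7*T/6) = (-2 + 7*T/6)*(53 + T))
b(62, -31) - q(-62) = 18 - (-106 + (7/6)*(-62)**2 + (359/6)*(-62)) = 18 - (-106 + (7/6)*3844 - 11129/3) = 18 - (-106 + 13454/3 - 11129/3) = 18 - 1*669 = 18 - 669 = -651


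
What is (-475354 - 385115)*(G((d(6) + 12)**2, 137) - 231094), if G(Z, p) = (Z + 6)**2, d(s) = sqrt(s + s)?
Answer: 170319512922 - 13382013888*sqrt(3) ≈ 1.4714e+11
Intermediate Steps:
d(s) = sqrt(2)*sqrt(s) (d(s) = sqrt(2*s) = sqrt(2)*sqrt(s))
G(Z, p) = (6 + Z)**2
(-475354 - 385115)*(G((d(6) + 12)**2, 137) - 231094) = (-475354 - 385115)*((6 + (sqrt(2)*sqrt(6) + 12)**2)**2 - 231094) = -860469*((6 + (2*sqrt(3) + 12)**2)**2 - 231094) = -860469*((6 + (12 + 2*sqrt(3))**2)**2 - 231094) = -860469*(-231094 + (6 + (12 + 2*sqrt(3))**2)**2) = 198849223086 - 860469*(6 + (12 + 2*sqrt(3))**2)**2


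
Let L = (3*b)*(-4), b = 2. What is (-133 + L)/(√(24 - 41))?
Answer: 157*I*√17/17 ≈ 38.078*I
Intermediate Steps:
L = -24 (L = (3*2)*(-4) = 6*(-4) = -24)
(-133 + L)/(√(24 - 41)) = (-133 - 24)/(√(24 - 41)) = -157/√(-17) = -157/(I*√17) = -I*√17/17*(-157) = 157*I*√17/17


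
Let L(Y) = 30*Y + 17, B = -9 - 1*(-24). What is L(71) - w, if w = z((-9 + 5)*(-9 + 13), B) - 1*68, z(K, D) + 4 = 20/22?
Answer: 24399/11 ≈ 2218.1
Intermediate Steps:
B = 15 (B = -9 + 24 = 15)
z(K, D) = -34/11 (z(K, D) = -4 + 20/22 = -4 + 20*(1/22) = -4 + 10/11 = -34/11)
L(Y) = 17 + 30*Y
w = -782/11 (w = -34/11 - 1*68 = -34/11 - 68 = -782/11 ≈ -71.091)
L(71) - w = (17 + 30*71) - 1*(-782/11) = (17 + 2130) + 782/11 = 2147 + 782/11 = 24399/11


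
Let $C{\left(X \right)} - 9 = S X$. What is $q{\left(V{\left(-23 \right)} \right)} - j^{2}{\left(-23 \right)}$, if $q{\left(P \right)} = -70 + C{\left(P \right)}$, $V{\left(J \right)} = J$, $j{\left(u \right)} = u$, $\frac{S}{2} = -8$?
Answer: $-222$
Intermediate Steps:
$S = -16$ ($S = 2 \left(-8\right) = -16$)
$C{\left(X \right)} = 9 - 16 X$
$q{\left(P \right)} = -61 - 16 P$ ($q{\left(P \right)} = -70 - \left(-9 + 16 P\right) = -61 - 16 P$)
$q{\left(V{\left(-23 \right)} \right)} - j^{2}{\left(-23 \right)} = \left(-61 - -368\right) - \left(-23\right)^{2} = \left(-61 + 368\right) - 529 = 307 - 529 = -222$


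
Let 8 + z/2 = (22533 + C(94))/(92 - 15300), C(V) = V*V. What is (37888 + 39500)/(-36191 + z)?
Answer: -588458352/275349397 ≈ -2.1371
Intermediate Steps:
C(V) = V²
z = -153033/7604 (z = -16 + 2*((22533 + 94²)/(92 - 15300)) = -16 + 2*((22533 + 8836)/(-15208)) = -16 + 2*(31369*(-1/15208)) = -16 + 2*(-31369/15208) = -16 - 31369/7604 = -153033/7604 ≈ -20.125)
(37888 + 39500)/(-36191 + z) = (37888 + 39500)/(-36191 - 153033/7604) = 77388/(-275349397/7604) = 77388*(-7604/275349397) = -588458352/275349397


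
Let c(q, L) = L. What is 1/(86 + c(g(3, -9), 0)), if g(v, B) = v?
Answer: 1/86 ≈ 0.011628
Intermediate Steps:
1/(86 + c(g(3, -9), 0)) = 1/(86 + 0) = 1/86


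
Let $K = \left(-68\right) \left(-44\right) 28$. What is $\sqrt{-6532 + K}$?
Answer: $2 \sqrt{19311} \approx 277.93$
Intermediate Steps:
$K = 83776$ ($K = 2992 \cdot 28 = 83776$)
$\sqrt{-6532 + K} = \sqrt{-6532 + 83776} = \sqrt{77244} = 2 \sqrt{19311}$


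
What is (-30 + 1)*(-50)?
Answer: 1450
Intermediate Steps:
(-30 + 1)*(-50) = -29*(-50) = 1450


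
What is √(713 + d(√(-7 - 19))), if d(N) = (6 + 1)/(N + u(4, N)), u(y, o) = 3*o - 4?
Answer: √((2845 - 2852*I*√26)/(1 - I*√26))/2 ≈ 26.701 - 0.0061888*I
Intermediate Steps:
u(y, o) = -4 + 3*o
d(N) = 7/(-4 + 4*N) (d(N) = (6 + 1)/(N + (-4 + 3*N)) = 7/(-4 + 4*N))
√(713 + d(√(-7 - 19))) = √(713 + 7/(4*(-1 + √(-7 - 19)))) = √(713 + 7/(4*(-1 + √(-26)))) = √(713 + 7/(4*(-1 + I*√26)))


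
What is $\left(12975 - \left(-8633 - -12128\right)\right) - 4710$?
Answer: $4770$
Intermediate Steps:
$\left(12975 - \left(-8633 - -12128\right)\right) - 4710 = \left(12975 - \left(-8633 + 12128\right)\right) - 4710 = \left(12975 - 3495\right) - 4710 = 9480 - 4710 = 4770$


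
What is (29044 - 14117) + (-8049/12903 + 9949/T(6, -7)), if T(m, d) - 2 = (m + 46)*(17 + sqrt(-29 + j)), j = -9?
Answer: 28514932002163/1909102074 - 129337*I*sqrt(38)/221937 ≈ 14936.0 - 3.5924*I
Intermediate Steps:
T(m, d) = 2 + (17 + I*sqrt(38))*(46 + m) (T(m, d) = 2 + (m + 46)*(17 + sqrt(-29 - 9)) = 2 + (46 + m)*(17 + sqrt(-38)) = 2 + (46 + m)*(17 + I*sqrt(38)) = 2 + (17 + I*sqrt(38))*(46 + m))
(29044 - 14117) + (-8049/12903 + 9949/T(6, -7)) = (29044 - 14117) + (-8049/12903 + 9949/(784 + 17*6 + 46*I*sqrt(38) + I*6*sqrt(38))) = 14927 + (-8049*1/12903 + 9949/(784 + 102 + 46*I*sqrt(38) + 6*I*sqrt(38))) = 14927 + (-2683/4301 + 9949/(886 + 52*I*sqrt(38))) = 64198344/4301 + 9949/(886 + 52*I*sqrt(38))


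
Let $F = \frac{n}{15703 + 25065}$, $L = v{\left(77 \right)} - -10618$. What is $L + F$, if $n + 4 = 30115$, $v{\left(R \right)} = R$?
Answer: $\frac{436043871}{40768} \approx 10696.0$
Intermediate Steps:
$n = 30111$ ($n = -4 + 30115 = 30111$)
$L = 10695$ ($L = 77 - -10618 = 77 + 10618 = 10695$)
$F = \frac{30111}{40768}$ ($F = \frac{30111}{15703 + 25065} = \frac{30111}{40768} \approx 0.73859$)
$L + F = 10695 + \frac{30111}{40768} = \frac{436043871}{40768}$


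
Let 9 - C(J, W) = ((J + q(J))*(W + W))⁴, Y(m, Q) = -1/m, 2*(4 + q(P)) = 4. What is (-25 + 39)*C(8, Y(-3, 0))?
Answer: -3458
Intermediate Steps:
q(P) = -2 (q(P) = -4 + (½)*4 = -4 + 2 = -2)
C(J, W) = 9 - 16*W⁴*(-2 + J)⁴ (C(J, W) = 9 - ((J - 2)*(W + W))⁴ = 9 - ((-2 + J)*(2*W))⁴ = 9 - (2*W*(-2 + J))⁴ = 9 - 16*W⁴*(-2 + J)⁴)
(-25 + 39)*C(8, Y(-3, 0)) = (-25 + 39)*(9 - 16*(-1/(-3))⁴*(-2 + 8)⁴) = 14*(9 - 16*(-1*(-⅓))⁴*6⁴) = 14*(9 - 16*(⅓)⁴*1296) = 14*(9 - 16*1/81*1296) = 14*(9 - 256) = 14*(-247) = -3458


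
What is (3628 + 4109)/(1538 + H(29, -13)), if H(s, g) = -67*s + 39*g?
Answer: -2579/304 ≈ -8.4836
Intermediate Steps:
(3628 + 4109)/(1538 + H(29, -13)) = (3628 + 4109)/(1538 + (-67*29 + 39*(-13))) = 7737/(1538 + (-1943 - 507)) = 7737/(1538 - 2450) = 7737/(-912) = 7737*(-1/912) = -2579/304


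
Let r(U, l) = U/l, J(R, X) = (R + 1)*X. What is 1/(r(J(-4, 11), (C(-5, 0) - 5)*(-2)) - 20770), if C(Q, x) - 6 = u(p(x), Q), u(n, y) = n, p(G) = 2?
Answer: -2/41529 ≈ -4.8159e-5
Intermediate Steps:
J(R, X) = X*(1 + R) (J(R, X) = (1 + R)*X = X*(1 + R))
C(Q, x) = 8 (C(Q, x) = 6 + 2 = 8)
1/(r(J(-4, 11), (C(-5, 0) - 5)*(-2)) - 20770) = 1/((11*(1 - 4))/(((8 - 5)*(-2))) - 20770) = 1/((11*(-3))/((3*(-2))) - 20770) = 1/(-33/(-6) - 20770) = 1/(-33*(-⅙) - 20770) = 1/(11/2 - 20770) = 1/(-41529/2) = -2/41529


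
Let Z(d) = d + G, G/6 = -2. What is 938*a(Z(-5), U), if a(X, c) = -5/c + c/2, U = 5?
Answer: 1407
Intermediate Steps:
G = -12 (G = 6*(-2) = -12)
Z(d) = -12 + d (Z(d) = d - 12 = -12 + d)
a(X, c) = c/2 - 5/c (a(X, c) = -5/c + c*(½) = -5/c + c/2 = c/2 - 5/c)
938*a(Z(-5), U) = 938*((½)*5 - 5/5) = 938*(5/2 - 5*⅕) = 938*(5/2 - 1) = 938*(3/2) = 1407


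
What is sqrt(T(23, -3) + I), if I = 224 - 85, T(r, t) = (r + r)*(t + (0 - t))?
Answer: sqrt(139) ≈ 11.790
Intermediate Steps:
T(r, t) = 0 (T(r, t) = (2*r)*(t - t) = (2*r)*0 = 0)
I = 139
sqrt(T(23, -3) + I) = sqrt(0 + 139) = sqrt(139)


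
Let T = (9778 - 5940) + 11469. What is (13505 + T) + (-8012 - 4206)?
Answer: 16594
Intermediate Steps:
T = 15307 (T = 3838 + 11469 = 15307)
(13505 + T) + (-8012 - 4206) = (13505 + 15307) + (-8012 - 4206) = 28812 - 12218 = 16594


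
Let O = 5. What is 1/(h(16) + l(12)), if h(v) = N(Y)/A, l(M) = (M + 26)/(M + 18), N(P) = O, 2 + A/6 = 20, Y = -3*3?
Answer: 540/709 ≈ 0.76164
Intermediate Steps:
Y = -9
A = 108 (A = -12 + 6*20 = -12 + 120 = 108)
N(P) = 5
l(M) = (26 + M)/(18 + M)
h(v) = 5/108
1/(h(16) + l(12)) = 1/(5/108 + (26 + 12)/(18 + 12)) = 1/(5/108 + 38/30) = 1/(5/108 + (1/30)*38) = 1/(5/108 + 19/15) = 1/(709/540) = 540/709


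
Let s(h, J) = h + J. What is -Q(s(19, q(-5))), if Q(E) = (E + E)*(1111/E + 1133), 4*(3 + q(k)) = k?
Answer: -71291/2 ≈ -35646.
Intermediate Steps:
q(k) = -3 + k/4
s(h, J) = J + h
Q(E) = 2*E*(1133 + 1111/E) (Q(E) = (2*E)*(1133 + 1111/E) = 2*E*(1133 + 1111/E))
-Q(s(19, q(-5))) = -(2222 + 2266*((-3 + (¼)*(-5)) + 19)) = -(2222 + 2266*((-3 - 5/4) + 19)) = -(2222 + 2266*(-17/4 + 19)) = -(2222 + 2266*(59/4)) = -(2222 + 66847/2) = -1*71291/2 = -71291/2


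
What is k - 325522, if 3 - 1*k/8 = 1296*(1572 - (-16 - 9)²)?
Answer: -10143994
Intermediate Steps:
k = -9818472 (k = 24 - 10368*(1572 - (-16 - 9)²) = 24 - 10368*(1572 - 1*(-25)²) = 24 - 10368*(1572 - 1*625) = 24 - 10368*(1572 - 625) = 24 - 10368*947 = 24 - 8*1227312 = 24 - 9818496 = -9818472)
k - 325522 = -9818472 - 325522 = -10143994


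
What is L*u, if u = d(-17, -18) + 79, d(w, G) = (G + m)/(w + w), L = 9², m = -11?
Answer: 219915/34 ≈ 6468.1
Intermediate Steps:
L = 81
d(w, G) = (-11 + G)/(2*w) (d(w, G) = (G - 11)/(w + w) = (-11 + G)/((2*w)) = (-11 + G)*(1/(2*w)) = (-11 + G)/(2*w))
u = 2715/34 (u = (½)*(-11 - 18)/(-17) + 79 = (½)*(-1/17)*(-29) + 79 = 29/34 + 79 = 2715/34 ≈ 79.853)
L*u = 81*(2715/34) = 219915/34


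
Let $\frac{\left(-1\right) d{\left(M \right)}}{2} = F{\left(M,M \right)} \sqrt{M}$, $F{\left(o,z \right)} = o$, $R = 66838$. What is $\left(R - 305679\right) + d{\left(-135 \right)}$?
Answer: $-238841 + 810 i \sqrt{15} \approx -2.3884 \cdot 10^{5} + 3137.1 i$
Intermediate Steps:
$d{\left(M \right)} = - 2 M^{\frac{3}{2}}$ ($d{\left(M \right)} = - 2 M \sqrt{M} = - 2 M^{\frac{3}{2}}$)
$\left(R - 305679\right) + d{\left(-135 \right)} = \left(66838 - 305679\right) - 2 \left(-135\right)^{\frac{3}{2}} = -238841 - 2 \left(- 405 i \sqrt{15}\right) = -238841 + 810 i \sqrt{15}$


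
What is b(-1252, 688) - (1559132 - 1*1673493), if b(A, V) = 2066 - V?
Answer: 115739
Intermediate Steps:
b(-1252, 688) - (1559132 - 1*1673493) = (2066 - 1*688) - (1559132 - 1*1673493) = (2066 - 688) - (1559132 - 1673493) = 1378 - 1*(-114361) = 1378 + 114361 = 115739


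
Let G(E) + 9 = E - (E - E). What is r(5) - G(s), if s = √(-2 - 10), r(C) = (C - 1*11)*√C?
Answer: 9 - 6*√5 - 2*I*√3 ≈ -4.4164 - 3.4641*I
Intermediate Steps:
r(C) = √C*(-11 + C) (r(C) = (C - 11)*√C = (-11 + C)*√C = √C*(-11 + C))
s = 2*I*√3 (s = √(-12) = 2*I*√3 ≈ 3.4641*I)
G(E) = -9 + E (G(E) = -9 + (E - (E - E)) = -9 + (E - 1*0) = -9 + (E + 0) = -9 + E)
r(5) - G(s) = √5*(-11 + 5) - (-9 + 2*I*√3) = √5*(-6) + (9 - 2*I*√3) = -6*√5 + (9 - 2*I*√3) = 9 - 6*√5 - 2*I*√3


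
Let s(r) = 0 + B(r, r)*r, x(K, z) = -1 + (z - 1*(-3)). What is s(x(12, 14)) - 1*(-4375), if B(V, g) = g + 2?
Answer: 4663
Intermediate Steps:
B(V, g) = 2 + g
x(K, z) = 2 + z (x(K, z) = -1 + (z + 3) = -1 + (3 + z) = 2 + z)
s(r) = r*(2 + r) (s(r) = 0 + (2 + r)*r = 0 + r*(2 + r) = r*(2 + r))
s(x(12, 14)) - 1*(-4375) = (2 + 14)*(2 + (2 + 14)) - 1*(-4375) = 16*(2 + 16) + 4375 = 16*18 + 4375 = 288 + 4375 = 4663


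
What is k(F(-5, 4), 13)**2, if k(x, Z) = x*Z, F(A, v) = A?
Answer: 4225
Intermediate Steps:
k(x, Z) = Z*x
k(F(-5, 4), 13)**2 = (13*(-5))**2 = (-65)**2 = 4225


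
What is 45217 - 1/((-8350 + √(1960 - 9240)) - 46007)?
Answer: 133602250747550/2954690729 + 4*I*√455/2954690729 ≈ 45217.0 + 2.8877e-8*I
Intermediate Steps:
45217 - 1/((-8350 + √(1960 - 9240)) - 46007) = 45217 - 1/((-8350 + √(-7280)) - 46007) = 45217 - 1/((-8350 + 4*I*√455) - 46007) = 45217 - 1/(-54357 + 4*I*√455)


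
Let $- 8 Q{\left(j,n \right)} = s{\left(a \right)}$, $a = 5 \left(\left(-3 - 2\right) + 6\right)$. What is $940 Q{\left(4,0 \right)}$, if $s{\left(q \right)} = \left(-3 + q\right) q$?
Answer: $-1175$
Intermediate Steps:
$a = 5$ ($a = 5 \left(-5 + 6\right) = 5 \cdot 1 = 5$)
$s{\left(q \right)} = q \left(-3 + q\right)$
$Q{\left(j,n \right)} = - \frac{5}{4}$ ($Q{\left(j,n \right)} = - \frac{5 \left(-3 + 5\right)}{8} = - \frac{5 \cdot 2}{8} = \left(- \frac{1}{8}\right) 10 = - \frac{5}{4}$)
$940 Q{\left(4,0 \right)} = 940 \left(- \frac{5}{4}\right) = -1175$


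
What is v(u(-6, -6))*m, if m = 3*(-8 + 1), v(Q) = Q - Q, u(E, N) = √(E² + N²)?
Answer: 0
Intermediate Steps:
v(Q) = 0
m = -21 (m = 3*(-7) = -21)
v(u(-6, -6))*m = 0*(-21) = 0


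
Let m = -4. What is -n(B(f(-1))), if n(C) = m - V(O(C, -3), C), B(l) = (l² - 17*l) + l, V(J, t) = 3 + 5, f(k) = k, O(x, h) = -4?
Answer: 12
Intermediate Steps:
V(J, t) = 8
B(l) = l² - 16*l
n(C) = -12 (n(C) = -4 - 1*8 = -4 - 8 = -12)
-n(B(f(-1))) = -1*(-12) = 12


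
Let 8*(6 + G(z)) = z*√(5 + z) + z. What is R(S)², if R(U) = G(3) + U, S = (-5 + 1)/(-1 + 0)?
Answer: 241/64 - 39*√2/16 ≈ 0.31848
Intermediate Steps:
G(z) = -6 + z/8 + z*√(5 + z)/8 (G(z) = -6 + (z*√(5 + z) + z)/8 = -6 + (z + z*√(5 + z))/8 = -6 + (z/8 + z*√(5 + z)/8) = -6 + z/8 + z*√(5 + z)/8)
S = 4 (S = -4/(-1) = -4*(-1) = 4)
R(U) = -45/8 + U + 3*√2/4 (R(U) = (-6 + (⅛)*3 + (⅛)*3*√(5 + 3)) + U = (-6 + 3/8 + (⅛)*3*√8) + U = (-6 + 3/8 + (⅛)*3*(2*√2)) + U = (-6 + 3/8 + 3*√2/4) + U = (-45/8 + 3*√2/4) + U = -45/8 + U + 3*√2/4)
R(S)² = (-45/8 + 4 + 3*√2/4)² = (-13/8 + 3*√2/4)²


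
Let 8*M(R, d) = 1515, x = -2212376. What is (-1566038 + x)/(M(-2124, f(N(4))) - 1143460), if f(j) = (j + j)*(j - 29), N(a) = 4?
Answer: 30227312/9146165 ≈ 3.3049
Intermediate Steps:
f(j) = 2*j*(-29 + j) (f(j) = (2*j)*(-29 + j) = 2*j*(-29 + j))
M(R, d) = 1515/8 (M(R, d) = (⅛)*1515 = 1515/8)
(-1566038 + x)/(M(-2124, f(N(4))) - 1143460) = (-1566038 - 2212376)/(1515/8 - 1143460) = -3778414/(-9146165/8) = -3778414*(-8/9146165) = 30227312/9146165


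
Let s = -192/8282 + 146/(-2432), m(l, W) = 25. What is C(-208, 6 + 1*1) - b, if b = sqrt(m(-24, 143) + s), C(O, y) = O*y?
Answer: -1456 - 3*sqrt(1096849698101)/629432 ≈ -1461.0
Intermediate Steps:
s = -419029/5035456 (s = -192*1/8282 + 146*(-1/2432) = -96/4141 - 73/1216 = -419029/5035456 ≈ -0.083216)
b = 3*sqrt(1096849698101)/629432 (b = sqrt(25 - 419029/5035456) = sqrt(125467371/5035456) = 3*sqrt(1096849698101)/629432 ≈ 4.9917)
C(-208, 6 + 1*1) - b = -208*(6 + 1*1) - 3*sqrt(1096849698101)/629432 = -208*(6 + 1) - 3*sqrt(1096849698101)/629432 = -208*7 - 3*sqrt(1096849698101)/629432 = -1456 - 3*sqrt(1096849698101)/629432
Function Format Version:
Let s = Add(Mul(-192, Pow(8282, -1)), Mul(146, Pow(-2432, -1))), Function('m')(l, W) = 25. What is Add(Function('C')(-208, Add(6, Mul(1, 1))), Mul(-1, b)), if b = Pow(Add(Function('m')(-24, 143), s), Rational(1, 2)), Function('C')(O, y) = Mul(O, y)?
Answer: Add(-1456, Mul(Rational(-3, 629432), Pow(1096849698101, Rational(1, 2)))) ≈ -1461.0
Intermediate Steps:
s = Rational(-419029, 5035456) (s = Add(Mul(-192, Rational(1, 8282)), Mul(146, Rational(-1, 2432))) = Add(Rational(-96, 4141), Rational(-73, 1216)) = Rational(-419029, 5035456) ≈ -0.083216)
b = Mul(Rational(3, 629432), Pow(1096849698101, Rational(1, 2))) (b = Pow(Add(25, Rational(-419029, 5035456)), Rational(1, 2)) = Pow(Rational(125467371, 5035456), Rational(1, 2)) = Mul(Rational(3, 629432), Pow(1096849698101, Rational(1, 2))) ≈ 4.9917)
Add(Function('C')(-208, Add(6, Mul(1, 1))), Mul(-1, b)) = Add(Mul(-208, Add(6, Mul(1, 1))), Mul(-1, Mul(Rational(3, 629432), Pow(1096849698101, Rational(1, 2))))) = Add(Mul(-208, Add(6, 1)), Mul(Rational(-3, 629432), Pow(1096849698101, Rational(1, 2)))) = Add(Mul(-208, 7), Mul(Rational(-3, 629432), Pow(1096849698101, Rational(1, 2)))) = Add(-1456, Mul(Rational(-3, 629432), Pow(1096849698101, Rational(1, 2))))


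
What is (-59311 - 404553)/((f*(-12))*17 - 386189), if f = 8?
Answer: 463864/387821 ≈ 1.1961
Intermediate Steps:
(-59311 - 404553)/((f*(-12))*17 - 386189) = (-59311 - 404553)/((8*(-12))*17 - 386189) = -463864/(-96*17 - 386189) = -463864/(-1632 - 386189) = -463864/(-387821) = -463864*(-1/387821) = 463864/387821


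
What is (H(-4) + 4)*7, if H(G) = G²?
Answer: 140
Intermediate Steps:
(H(-4) + 4)*7 = ((-4)² + 4)*7 = (16 + 4)*7 = 20*7 = 140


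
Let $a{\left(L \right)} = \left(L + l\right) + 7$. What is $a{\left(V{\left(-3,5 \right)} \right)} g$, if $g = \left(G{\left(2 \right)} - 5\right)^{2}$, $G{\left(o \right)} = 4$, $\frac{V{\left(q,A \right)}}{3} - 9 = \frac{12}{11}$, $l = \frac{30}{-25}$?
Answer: $\frac{1984}{55} \approx 36.073$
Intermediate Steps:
$l = - \frac{6}{5}$ ($l = 30 \left(- \frac{1}{25}\right) = - \frac{6}{5} \approx -1.2$)
$V{\left(q,A \right)} = \frac{333}{11}$ ($V{\left(q,A \right)} = 27 + 3 \cdot \frac{12}{11} = 27 + \frac{36}{11} = \frac{333}{11}$)
$a{\left(L \right)} = \frac{29}{5} + L$ ($a{\left(L \right)} = \left(L - \frac{6}{5}\right) + 7 = \left(- \frac{6}{5} + L\right) + 7 = \frac{29}{5} + L$)
$g = 1$ ($g = \left(4 - 5\right)^{2} = \left(-1\right)^{2} = 1$)
$a{\left(V{\left(-3,5 \right)} \right)} g = \left(\frac{29}{5} + \frac{333}{11}\right) 1 = \frac{1984}{55} \cdot 1 = \frac{1984}{55}$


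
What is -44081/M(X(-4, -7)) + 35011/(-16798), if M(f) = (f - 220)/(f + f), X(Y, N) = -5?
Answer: -1482520771/755910 ≈ -1961.2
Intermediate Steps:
M(f) = (-220 + f)/(2*f) (M(f) = (-220 + f)/((2*f)) = (-220 + f)*(1/(2*f)) = (-220 + f)/(2*f))
-44081/M(X(-4, -7)) + 35011/(-16798) = -44081*(-10/(-220 - 5)) + 35011/(-16798) = -44081/((1/2)*(-1/5)*(-225)) + 35011*(-1/16798) = -44081/45/2 - 35011/16798 = -44081*2/45 - 35011/16798 = -88162/45 - 35011/16798 = -1482520771/755910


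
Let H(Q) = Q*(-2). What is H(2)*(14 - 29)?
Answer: 60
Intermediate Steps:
H(Q) = -2*Q
H(2)*(14 - 29) = (-2*2)*(14 - 29) = -4*(-15) = 60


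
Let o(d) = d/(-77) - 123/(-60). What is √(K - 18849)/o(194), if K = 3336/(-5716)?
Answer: -1540*I*√4276846955/344389 ≈ -292.44*I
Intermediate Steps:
K = -834/1429 (K = 3336*(-1/5716) = -834/1429 ≈ -0.58362)
o(d) = 41/20 - d/77 (o(d) = d*(-1/77) - 123*(-1/60) = -d/77 + 41/20 = 41/20 - d/77)
√(K - 18849)/o(194) = √(-834/1429 - 18849)/(41/20 - 1/77*194) = √(-26936055/1429)/(41/20 - 194/77) = (3*I*√4276846955/1429)/(-723/1540) = (3*I*√4276846955/1429)*(-1540/723) = -1540*I*√4276846955/344389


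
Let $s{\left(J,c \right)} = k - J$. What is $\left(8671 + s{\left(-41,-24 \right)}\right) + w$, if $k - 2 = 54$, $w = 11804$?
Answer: $20572$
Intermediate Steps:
$k = 56$ ($k = 2 + 54 = 56$)
$s{\left(J,c \right)} = 56 - J$
$\left(8671 + s{\left(-41,-24 \right)}\right) + w = \left(8671 + \left(56 - -41\right)\right) + 11804 = \left(8671 + \left(56 + 41\right)\right) + 11804 = \left(8671 + 97\right) + 11804 = 8768 + 11804 = 20572$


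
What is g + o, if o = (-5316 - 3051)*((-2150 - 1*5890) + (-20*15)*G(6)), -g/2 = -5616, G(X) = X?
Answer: 82342512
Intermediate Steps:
g = 11232 (g = -2*(-5616) = 11232)
o = 82331280 (o = (-5316 - 3051)*((-2150 - 1*5890) - 20*15*6) = -8367*((-2150 - 5890) - 300*6) = -8367*(-8040 - 1800) = -8367*(-9840) = 82331280)
g + o = 11232 + 82331280 = 82342512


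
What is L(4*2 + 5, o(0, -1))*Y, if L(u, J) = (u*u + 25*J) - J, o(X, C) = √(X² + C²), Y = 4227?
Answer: 815811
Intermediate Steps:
o(X, C) = √(C² + X²)
L(u, J) = u² + 24*J (L(u, J) = (u² + 25*J) - J = u² + 24*J)
L(4*2 + 5, o(0, -1))*Y = ((4*2 + 5)² + 24*√((-1)² + 0²))*4227 = ((8 + 5)² + 24*√(1 + 0))*4227 = (13² + 24*√1)*4227 = (169 + 24*1)*4227 = (169 + 24)*4227 = 193*4227 = 815811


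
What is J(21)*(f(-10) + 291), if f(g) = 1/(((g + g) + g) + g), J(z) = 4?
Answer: 11639/10 ≈ 1163.9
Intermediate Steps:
f(g) = 1/(4*g) (f(g) = 1/((2*g + g) + g) = 1/(3*g + g) = 1/(4*g))
J(21)*(f(-10) + 291) = 4*((¼)/(-10) + 291) = 4*((¼)*(-⅒) + 291) = 4*(-1/40 + 291) = 4*(11639/40) = 11639/10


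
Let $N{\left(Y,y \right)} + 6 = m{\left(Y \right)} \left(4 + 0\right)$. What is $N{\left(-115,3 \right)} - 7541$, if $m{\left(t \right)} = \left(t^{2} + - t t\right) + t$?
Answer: $-8007$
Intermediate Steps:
$m{\left(t \right)} = t$ ($m{\left(t \right)} = \left(t^{2} - t^{2}\right) + t = 0 + t = t$)
$N{\left(Y,y \right)} = -6 + 4 Y$ ($N{\left(Y,y \right)} = -6 + Y \left(4 + 0\right) = -6 + Y 4 = -6 + 4 Y$)
$N{\left(-115,3 \right)} - 7541 = \left(-6 + 4 \left(-115\right)\right) - 7541 = \left(-6 - 460\right) - 7541 = -466 - 7541 = -8007$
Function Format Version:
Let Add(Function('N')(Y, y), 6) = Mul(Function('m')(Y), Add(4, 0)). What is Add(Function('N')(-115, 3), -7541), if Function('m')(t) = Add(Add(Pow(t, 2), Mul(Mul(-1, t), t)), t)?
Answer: -8007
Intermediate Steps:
Function('m')(t) = t (Function('m')(t) = Add(Add(Pow(t, 2), Mul(-1, Pow(t, 2))), t) = Add(0, t) = t)
Function('N')(Y, y) = Add(-6, Mul(4, Y)) (Function('N')(Y, y) = Add(-6, Mul(Y, Add(4, 0))) = Add(-6, Mul(Y, 4)) = Add(-6, Mul(4, Y)))
Add(Function('N')(-115, 3), -7541) = Add(Add(-6, Mul(4, -115)), -7541) = Add(Add(-6, -460), -7541) = Add(-466, -7541) = -8007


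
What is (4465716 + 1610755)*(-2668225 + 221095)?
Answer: -14869914478230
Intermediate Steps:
(4465716 + 1610755)*(-2668225 + 221095) = 6076471*(-2447130) = -14869914478230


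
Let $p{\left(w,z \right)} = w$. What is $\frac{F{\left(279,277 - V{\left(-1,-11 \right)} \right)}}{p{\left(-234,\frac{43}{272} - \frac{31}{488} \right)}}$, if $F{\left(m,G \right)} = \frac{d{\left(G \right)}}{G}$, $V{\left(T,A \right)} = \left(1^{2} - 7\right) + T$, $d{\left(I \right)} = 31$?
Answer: $- \frac{31}{66456} \approx -0.00046647$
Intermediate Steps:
$V{\left(T,A \right)} = -6 + T$ ($V{\left(T,A \right)} = \left(1 - 7\right) + T = -6 + T$)
$F{\left(m,G \right)} = \frac{31}{G}$
$\frac{F{\left(279,277 - V{\left(-1,-11 \right)} \right)}}{p{\left(-234,\frac{43}{272} - \frac{31}{488} \right)}} = \frac{31 \frac{1}{277 - \left(-6 - 1\right)}}{-234} = \frac{31}{277 - -7} \left(- \frac{1}{234}\right) = \frac{31}{277 + 7} \left(- \frac{1}{234}\right) = \frac{31}{284} \left(- \frac{1}{234}\right) = - \frac{31}{66456}$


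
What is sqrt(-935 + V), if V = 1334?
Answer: sqrt(399) ≈ 19.975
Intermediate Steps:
sqrt(-935 + V) = sqrt(-935 + 1334) = sqrt(399)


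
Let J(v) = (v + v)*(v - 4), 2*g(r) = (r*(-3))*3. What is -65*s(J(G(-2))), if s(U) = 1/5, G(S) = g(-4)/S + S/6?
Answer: -13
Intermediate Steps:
g(r) = -9*r/2 (g(r) = ((r*(-3))*3)/2 = (-3*r*3)/2 = (-9*r)/2 = -9*r/2)
G(S) = 18/S + S/6 (G(S) = (-9/2*(-4))/S + S/6 = 18/S + S*(⅙) = 18/S + S/6)
J(v) = 2*v*(-4 + v) (J(v) = (2*v)*(-4 + v) = 2*v*(-4 + v))
s(U) = ⅕
-65*s(J(G(-2))) = -65*⅕ = -13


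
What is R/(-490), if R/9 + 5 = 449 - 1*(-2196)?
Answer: -2376/49 ≈ -48.490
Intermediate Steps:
R = 23760 (R = -45 + 9*(449 - 1*(-2196)) = -45 + 9*(449 + 2196) = -45 + 9*2645 = -45 + 23805 = 23760)
R/(-490) = 23760/(-490) = 23760*(-1/490) = -2376/49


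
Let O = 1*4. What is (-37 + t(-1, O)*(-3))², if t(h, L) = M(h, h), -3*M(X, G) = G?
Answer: 1444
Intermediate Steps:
O = 4
M(X, G) = -G/3
t(h, L) = -h/3
(-37 + t(-1, O)*(-3))² = (-37 - ⅓*(-1)*(-3))² = (-37 + (⅓)*(-3))² = (-37 - 1)² = (-38)² = 1444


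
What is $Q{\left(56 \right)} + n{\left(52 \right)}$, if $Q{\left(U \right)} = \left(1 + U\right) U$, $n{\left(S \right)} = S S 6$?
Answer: $19416$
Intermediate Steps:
$n{\left(S \right)} = 6 S^{2}$ ($n{\left(S \right)} = S^{2} \cdot 6 = 6 S^{2}$)
$Q{\left(U \right)} = U \left(1 + U\right)$
$Q{\left(56 \right)} + n{\left(52 \right)} = 56 \left(1 + 56\right) + 6 \cdot 52^{2} = 56 \cdot 57 + 6 \cdot 2704 = 3192 + 16224 = 19416$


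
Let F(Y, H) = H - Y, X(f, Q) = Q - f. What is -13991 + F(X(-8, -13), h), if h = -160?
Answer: -14146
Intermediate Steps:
-13991 + F(X(-8, -13), h) = -13991 + (-160 - (-13 - 1*(-8))) = -13991 + (-160 - (-13 + 8)) = -13991 + (-160 - 1*(-5)) = -13991 + (-160 + 5) = -13991 - 155 = -14146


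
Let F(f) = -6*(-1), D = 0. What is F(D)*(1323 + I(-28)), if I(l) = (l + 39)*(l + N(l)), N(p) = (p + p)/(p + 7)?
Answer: 6266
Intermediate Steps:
N(p) = 2*p/(7 + p) (N(p) = (2*p)/(7 + p) = 2*p/(7 + p))
F(f) = 6
I(l) = (39 + l)*(l + 2*l/(7 + l)) (I(l) = (l + 39)*(l + 2*l/(7 + l)) = (39 + l)*(l + 2*l/(7 + l)))
F(D)*(1323 + I(-28)) = 6*(1323 - 28*(351 + (-28)**2 + 48*(-28))/(7 - 28)) = 6*(1323 - 28*(351 + 784 - 1344)/(-21)) = 6*(1323 - 28*(-1/21)*(-209)) = 6*(1323 - 836/3) = 6*(3133/3) = 6266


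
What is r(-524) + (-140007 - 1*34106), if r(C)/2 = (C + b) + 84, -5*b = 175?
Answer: -175063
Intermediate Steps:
b = -35 (b = -1/5*175 = -35)
r(C) = 98 + 2*C (r(C) = 2*((C - 35) + 84) = 2*((-35 + C) + 84) = 2*(49 + C) = 98 + 2*C)
r(-524) + (-140007 - 1*34106) = (98 + 2*(-524)) + (-140007 - 1*34106) = (98 - 1048) + (-140007 - 34106) = -950 - 174113 = -175063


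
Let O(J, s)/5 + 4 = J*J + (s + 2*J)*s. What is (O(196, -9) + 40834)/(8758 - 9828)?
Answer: -215659/1070 ≈ -201.55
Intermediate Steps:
O(J, s) = -20 + 5*J² + 5*s*(s + 2*J) (O(J, s) = -20 + 5*(J*J + (s + 2*J)*s) = -20 + 5*(J² + s*(s + 2*J)) = -20 + (5*J² + 5*s*(s + 2*J)) = -20 + 5*J² + 5*s*(s + 2*J))
(O(196, -9) + 40834)/(8758 - 9828) = ((-20 + 5*196² + 5*(-9)² + 10*196*(-9)) + 40834)/(8758 - 9828) = ((-20 + 5*38416 + 5*81 - 17640) + 40834)/(-1070) = ((-20 + 192080 + 405 - 17640) + 40834)*(-1/1070) = (174825 + 40834)*(-1/1070) = 215659*(-1/1070) = -215659/1070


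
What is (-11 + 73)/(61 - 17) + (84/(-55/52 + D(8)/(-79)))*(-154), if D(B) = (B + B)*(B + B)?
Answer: 1169651303/388454 ≈ 3011.0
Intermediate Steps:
D(B) = 4*B**2 (D(B) = (2*B)*(2*B) = 4*B**2)
(-11 + 73)/(61 - 17) + (84/(-55/52 + D(8)/(-79)))*(-154) = (-11 + 73)/(61 - 17) + (84/(-55/52 + (4*8**2)/(-79)))*(-154) = 62/44 + (84/(-55*1/52 + (4*64)*(-1/79)))*(-154) = 62*(1/44) + (84/(-55/52 + 256*(-1/79)))*(-154) = 31/22 + (84/(-55/52 - 256/79))*(-154) = 31/22 + (84/(-17657/4108))*(-154) = 31/22 + (84*(-4108/17657))*(-154) = 31/22 - 345072/17657*(-154) = 31/22 + 53141088/17657 = 1169651303/388454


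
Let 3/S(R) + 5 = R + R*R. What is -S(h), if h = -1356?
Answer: -3/1837375 ≈ -1.6328e-6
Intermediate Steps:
S(R) = 3/(-5 + R + R²) (S(R) = 3/(-5 + (R + R*R)) = 3/(-5 + (R + R²)) = 3/(-5 + R + R²))
-S(h) = -3/(-5 - 1356 + (-1356)²) = -3/(-5 - 1356 + 1838736) = -3/1837375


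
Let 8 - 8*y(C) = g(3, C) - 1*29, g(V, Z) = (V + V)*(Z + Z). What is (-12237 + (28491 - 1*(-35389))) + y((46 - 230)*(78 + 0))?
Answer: 585405/8 ≈ 73176.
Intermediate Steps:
g(V, Z) = 4*V*Z (g(V, Z) = (2*V)*(2*Z) = 4*V*Z)
y(C) = 37/8 - 3*C/2 (y(C) = 1 - (4*3*C - 1*29)/8 = 1 - (12*C - 29)/8 = 1 - (-29 + 12*C)/8 = 1 + (29/8 - 3*C/2) = 37/8 - 3*C/2)
(-12237 + (28491 - 1*(-35389))) + y((46 - 230)*(78 + 0)) = (-12237 + (28491 - 1*(-35389))) + (37/8 - 3*(46 - 230)*(78 + 0)/2) = (-12237 + (28491 + 35389)) + (37/8 - (-276)*78) = (-12237 + 63880) + (37/8 - 3/2*(-14352)) = 51643 + (37/8 + 21528) = 51643 + 172261/8 = 585405/8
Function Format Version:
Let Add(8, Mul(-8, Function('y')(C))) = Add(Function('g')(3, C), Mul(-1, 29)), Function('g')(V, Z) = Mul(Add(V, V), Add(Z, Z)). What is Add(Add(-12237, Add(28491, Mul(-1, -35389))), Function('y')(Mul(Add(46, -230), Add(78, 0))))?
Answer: Rational(585405, 8) ≈ 73176.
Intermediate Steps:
Function('g')(V, Z) = Mul(4, V, Z) (Function('g')(V, Z) = Mul(Mul(2, V), Mul(2, Z)) = Mul(4, V, Z))
Function('y')(C) = Add(Rational(37, 8), Mul(Rational(-3, 2), C)) (Function('y')(C) = Add(1, Mul(Rational(-1, 8), Add(Mul(4, 3, C), Mul(-1, 29)))) = Add(1, Mul(Rational(-1, 8), Add(Mul(12, C), -29))) = Add(1, Mul(Rational(-1, 8), Add(-29, Mul(12, C)))) = Add(1, Add(Rational(29, 8), Mul(Rational(-3, 2), C))) = Add(Rational(37, 8), Mul(Rational(-3, 2), C)))
Add(Add(-12237, Add(28491, Mul(-1, -35389))), Function('y')(Mul(Add(46, -230), Add(78, 0)))) = Add(Add(-12237, Add(28491, Mul(-1, -35389))), Add(Rational(37, 8), Mul(Rational(-3, 2), Mul(Add(46, -230), Add(78, 0))))) = Add(Add(-12237, Add(28491, 35389)), Add(Rational(37, 8), Mul(Rational(-3, 2), Mul(-184, 78)))) = Add(Add(-12237, 63880), Add(Rational(37, 8), Mul(Rational(-3, 2), -14352))) = Add(51643, Add(Rational(37, 8), 21528)) = Add(51643, Rational(172261, 8)) = Rational(585405, 8)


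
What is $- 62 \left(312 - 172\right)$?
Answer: $-8680$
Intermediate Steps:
$- 62 \left(312 - 172\right) = \left(-62\right) 140 = -8680$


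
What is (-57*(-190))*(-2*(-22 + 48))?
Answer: -563160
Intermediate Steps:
(-57*(-190))*(-2*(-22 + 48)) = 10830*(-2*26) = 10830*(-52) = -563160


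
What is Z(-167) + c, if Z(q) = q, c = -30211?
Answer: -30378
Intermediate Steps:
Z(-167) + c = -167 - 30211 = -30378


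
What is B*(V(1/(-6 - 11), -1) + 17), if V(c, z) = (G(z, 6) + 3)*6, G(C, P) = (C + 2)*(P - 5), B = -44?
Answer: -1804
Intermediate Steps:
G(C, P) = (-5 + P)*(2 + C) (G(C, P) = (2 + C)*(-5 + P) = (-5 + P)*(2 + C))
V(c, z) = 30 + 6*z (V(c, z) = ((-10 - 5*z + 2*6 + z*6) + 3)*6 = ((-10 - 5*z + 12 + 6*z) + 3)*6 = ((2 + z) + 3)*6 = (5 + z)*6 = 30 + 6*z)
B*(V(1/(-6 - 11), -1) + 17) = -44*((30 + 6*(-1)) + 17) = -44*((30 - 6) + 17) = -44*(24 + 17) = -44*41 = -1804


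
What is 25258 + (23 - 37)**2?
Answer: 25454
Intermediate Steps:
25258 + (23 - 37)**2 = 25258 + (-14)**2 = 25258 + 196 = 25454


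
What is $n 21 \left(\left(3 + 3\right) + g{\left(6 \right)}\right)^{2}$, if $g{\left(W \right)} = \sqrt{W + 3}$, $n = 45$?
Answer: $76545$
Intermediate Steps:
$g{\left(W \right)} = \sqrt{3 + W}$
$n 21 \left(\left(3 + 3\right) + g{\left(6 \right)}\right)^{2} = 45 \cdot 21 \left(\left(3 + 3\right) + \sqrt{3 + 6}\right)^{2} = 945 \left(6 + \sqrt{9}\right)^{2} = 945 \left(6 + 3\right)^{2} = 945 \cdot 9^{2} = 945 \cdot 81 = 76545$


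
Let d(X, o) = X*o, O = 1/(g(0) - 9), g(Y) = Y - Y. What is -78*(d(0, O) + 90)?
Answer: -7020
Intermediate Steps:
g(Y) = 0
O = -⅑ (O = 1/(0 - 9) = 1/(-9) = -⅑ ≈ -0.11111)
-78*(d(0, O) + 90) = -78*(0*(-⅑) + 90) = -78*(0 + 90) = -78*90 = -7020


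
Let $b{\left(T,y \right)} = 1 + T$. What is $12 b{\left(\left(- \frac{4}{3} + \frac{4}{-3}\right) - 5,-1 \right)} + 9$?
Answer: $-71$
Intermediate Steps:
$12 b{\left(\left(- \frac{4}{3} + \frac{4}{-3}\right) - 5,-1 \right)} + 9 = 12 \left(1 + \left(\left(- \frac{4}{3} + \frac{4}{-3}\right) - 5\right)\right) + 9 = 12 \left(1 + \left(\left(\left(-4\right) \frac{1}{3} + 4 \left(- \frac{1}{3}\right)\right) - 5\right)\right) + 9 = 12 \left(1 - \frac{23}{3}\right) + 9 = 12 \left(- \frac{20}{3}\right) + 9 = -80 + 9 = -71$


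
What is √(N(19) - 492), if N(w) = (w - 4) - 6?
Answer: I*√483 ≈ 21.977*I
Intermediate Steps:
N(w) = -10 + w (N(w) = (-4 + w) - 6 = -10 + w)
√(N(19) - 492) = √((-10 + 19) - 492) = √(9 - 492) = √(-483) = I*√483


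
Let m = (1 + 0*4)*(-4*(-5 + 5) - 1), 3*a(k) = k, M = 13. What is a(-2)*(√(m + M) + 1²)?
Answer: -⅔ - 4*√3/3 ≈ -2.9761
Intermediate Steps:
a(k) = k/3
m = -1 (m = (1 + 0)*(-4*0 - 1) = 1*(0 - 1) = 1*(-1) = -1)
a(-2)*(√(m + M) + 1²) = ((⅓)*(-2))*(√(-1 + 13) + 1²) = -2*(√12 + 1)/3 = -2*(2*√3 + 1)/3 = -2*(1 + 2*√3)/3 = -⅔ - 4*√3/3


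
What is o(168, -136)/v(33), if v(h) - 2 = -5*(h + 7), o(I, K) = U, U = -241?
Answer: 241/198 ≈ 1.2172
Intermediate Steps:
o(I, K) = -241
v(h) = -33 - 5*h (v(h) = 2 - 5*(h + 7) = 2 - 5*(7 + h) = 2 + (-35 - 5*h) = -33 - 5*h)
o(168, -136)/v(33) = -241/(-33 - 5*33) = -241/(-33 - 165) = -241/(-198) = -241*(-1/198) = 241/198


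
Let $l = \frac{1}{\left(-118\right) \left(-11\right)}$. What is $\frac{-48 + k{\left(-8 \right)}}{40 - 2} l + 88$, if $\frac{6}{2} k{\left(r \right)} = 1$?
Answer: $\frac{1183763}{13452} \approx 87.999$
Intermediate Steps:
$k{\left(r \right)} = \frac{1}{3}$ ($k{\left(r \right)} = \frac{1}{3} \cdot 1 = \frac{1}{3}$)
$l = \frac{1}{1298}$ ($l = \left(- \frac{1}{118}\right) \left(- \frac{1}{11}\right) = \frac{1}{1298} \approx 0.00077042$)
$\frac{-48 + k{\left(-8 \right)}}{40 - 2} l + 88 = \frac{-48 + \frac{1}{3}}{40 - 2} \cdot \frac{1}{1298} + 88 = - \frac{143}{3 \cdot 38} \cdot \frac{1}{1298} + 88 = \left(- \frac{143}{3}\right) \frac{1}{38} \cdot \frac{1}{1298} + 88 = \left(- \frac{143}{114}\right) \frac{1}{1298} + 88 = - \frac{13}{13452} + 88 = \frac{1183763}{13452}$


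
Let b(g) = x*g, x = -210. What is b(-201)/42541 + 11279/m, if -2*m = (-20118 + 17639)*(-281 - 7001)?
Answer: 380509286251/383976725099 ≈ 0.99097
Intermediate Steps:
m = -9026039 (m = -(-20118 + 17639)*(-281 - 7001)/2 = -(-2479)*(-7282)/2 = -½*18052078 = -9026039)
b(g) = -210*g
b(-201)/42541 + 11279/m = -210*(-201)/42541 + 11279/(-9026039) = 42210*(1/42541) + 11279*(-1/9026039) = 42210/42541 - 11279/9026039 = 380509286251/383976725099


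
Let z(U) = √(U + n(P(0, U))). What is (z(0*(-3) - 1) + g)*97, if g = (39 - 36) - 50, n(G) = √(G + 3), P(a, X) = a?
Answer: -4559 + 97*√(-1 + √3) ≈ -4476.0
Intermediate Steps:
n(G) = √(3 + G)
z(U) = √(U + √3) (z(U) = √(U + √(3 + 0)) = √(U + √3))
g = -47 (g = 3 - 50 = -47)
(z(0*(-3) - 1) + g)*97 = (√((0*(-3) - 1) + √3) - 47)*97 = (√((0 - 1) + √3) - 47)*97 = (√(-1 + √3) - 47)*97 = (-47 + √(-1 + √3))*97 = -4559 + 97*√(-1 + √3)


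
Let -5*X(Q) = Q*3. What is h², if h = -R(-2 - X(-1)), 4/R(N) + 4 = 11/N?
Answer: 2704/11449 ≈ 0.23618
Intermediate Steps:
X(Q) = -3*Q/5 (X(Q) = -Q*3/5 = -3*Q/5)
R(N) = 4/(-4 + 11/N)
h = 52/107 (h = -(-4)*(-2 - (-3)*(-1)/5)/(-11 + 4*(-2 - (-3)*(-1)/5)) = -(-4)*(-2 - 1*⅗)/(-11 + 4*(-2 - 1*⅗)) = -(-4)*(-2 - ⅗)/(-11 + 4*(-2 - ⅗)) = -(-4)*(-13)/(5*(-11 + 4*(-13/5))) = -(-4)*(-13)/(5*(-11 - 52/5)) = -(-4)*(-13)/(5*(-107/5)) = -(-4)*(-13)*(-5)/(5*107) = -1*(-52/107) = 52/107 ≈ 0.48598)
h² = (52/107)² = 2704/11449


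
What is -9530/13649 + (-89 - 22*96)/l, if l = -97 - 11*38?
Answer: 25133499/7029235 ≈ 3.5756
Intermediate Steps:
l = -515 (l = -97 - 418 = -515)
-9530/13649 + (-89 - 22*96)/l = -9530/13649 + (-89 - 22*96)/(-515) = -9530*1/13649 + (-89 - 2112)*(-1/515) = -9530/13649 - 2201*(-1/515) = -9530/13649 + 2201/515 = 25133499/7029235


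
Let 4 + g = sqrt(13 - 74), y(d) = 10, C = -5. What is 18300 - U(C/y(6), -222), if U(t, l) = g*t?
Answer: 18298 + I*sqrt(61)/2 ≈ 18298.0 + 3.9051*I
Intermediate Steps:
g = -4 + I*sqrt(61) (g = -4 + sqrt(13 - 74) = -4 + sqrt(-61) = -4 + I*sqrt(61) ≈ -4.0 + 7.8102*I)
U(t, l) = t*(-4 + I*sqrt(61)) (U(t, l) = (-4 + I*sqrt(61))*t = t*(-4 + I*sqrt(61)))
18300 - U(C/y(6), -222) = 18300 - (-5/10)*(-4 + I*sqrt(61)) = 18300 - (-5*1/10)*(-4 + I*sqrt(61)) = 18300 - (-1)*(-4 + I*sqrt(61))/2 = 18300 - (2 - I*sqrt(61)/2) = 18300 + (-2 + I*sqrt(61)/2) = 18298 + I*sqrt(61)/2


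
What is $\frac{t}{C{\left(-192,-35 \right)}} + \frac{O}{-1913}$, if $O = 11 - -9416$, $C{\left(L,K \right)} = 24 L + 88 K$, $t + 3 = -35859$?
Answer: $- \frac{1935385}{7353572} \approx -0.26319$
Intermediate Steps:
$t = -35862$ ($t = -3 - 35859 = -35862$)
$O = 9427$ ($O = 11 + 9416 = 9427$)
$\frac{t}{C{\left(-192,-35 \right)}} + \frac{O}{-1913} = - \frac{35862}{24 \left(-192\right) + 88 \left(-35\right)} + \frac{9427}{-1913} = - \frac{35862}{-4608 - 3080} + 9427 \left(- \frac{1}{1913}\right) = - \frac{35862}{-7688} - \frac{9427}{1913} = \left(-35862\right) \left(- \frac{1}{7688}\right) - \frac{9427}{1913} = \frac{17931}{3844} - \frac{9427}{1913} = - \frac{1935385}{7353572}$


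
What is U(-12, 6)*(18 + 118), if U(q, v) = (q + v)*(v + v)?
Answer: -9792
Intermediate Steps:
U(q, v) = 2*v*(q + v) (U(q, v) = (q + v)*(2*v) = 2*v*(q + v))
U(-12, 6)*(18 + 118) = (2*6*(-12 + 6))*(18 + 118) = (2*6*(-6))*136 = -72*136 = -9792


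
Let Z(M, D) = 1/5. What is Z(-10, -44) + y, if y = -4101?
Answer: -20504/5 ≈ -4100.8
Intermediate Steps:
Z(M, D) = ⅕
Z(-10, -44) + y = ⅕ - 4101 = -20504/5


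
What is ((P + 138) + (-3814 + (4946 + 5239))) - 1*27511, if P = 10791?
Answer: -10211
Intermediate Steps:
((P + 138) + (-3814 + (4946 + 5239))) - 1*27511 = ((10791 + 138) + (-3814 + (4946 + 5239))) - 1*27511 = (10929 + (-3814 + 10185)) - 27511 = (10929 + 6371) - 27511 = 17300 - 27511 = -10211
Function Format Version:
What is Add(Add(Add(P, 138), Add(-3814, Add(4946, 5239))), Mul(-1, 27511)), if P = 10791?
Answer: -10211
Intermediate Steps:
Add(Add(Add(P, 138), Add(-3814, Add(4946, 5239))), Mul(-1, 27511)) = Add(Add(Add(10791, 138), Add(-3814, Add(4946, 5239))), Mul(-1, 27511)) = Add(Add(10929, Add(-3814, 10185)), -27511) = Add(Add(10929, 6371), -27511) = Add(17300, -27511) = -10211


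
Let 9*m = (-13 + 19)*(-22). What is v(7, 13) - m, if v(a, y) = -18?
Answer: -10/3 ≈ -3.3333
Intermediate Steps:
m = -44/3 (m = ((-13 + 19)*(-22))/9 = (6*(-22))/9 = (⅑)*(-132) = -44/3 ≈ -14.667)
v(7, 13) - m = -18 - 1*(-44/3) = -18 + 44/3 = -10/3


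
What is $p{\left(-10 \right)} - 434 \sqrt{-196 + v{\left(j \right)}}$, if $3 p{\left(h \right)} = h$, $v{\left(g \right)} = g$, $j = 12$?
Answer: $- \frac{10}{3} - 868 i \sqrt{46} \approx -3.3333 - 5887.1 i$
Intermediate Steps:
$p{\left(h \right)} = \frac{h}{3}$
$p{\left(-10 \right)} - 434 \sqrt{-196 + v{\left(j \right)}} = \frac{1}{3} \left(-10\right) - 434 \sqrt{-196 + 12} = - \frac{10}{3} - 434 \sqrt{-184} = - \frac{10}{3} - 434 \cdot 2 i \sqrt{46} = - \frac{10}{3} - 868 i \sqrt{46}$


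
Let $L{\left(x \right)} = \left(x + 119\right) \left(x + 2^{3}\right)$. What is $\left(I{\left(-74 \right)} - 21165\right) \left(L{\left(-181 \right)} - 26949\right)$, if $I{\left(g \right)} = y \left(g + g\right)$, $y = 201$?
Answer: $825961599$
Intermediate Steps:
$L{\left(x \right)} = \left(8 + x\right) \left(119 + x\right)$ ($L{\left(x \right)} = \left(119 + x\right) \left(x + 8\right) = \left(119 + x\right) \left(8 + x\right) = \left(8 + x\right) \left(119 + x\right)$)
$I{\left(g \right)} = 402 g$ ($I{\left(g \right)} = 201 \left(g + g\right) = 201 \cdot 2 g = 402 g$)
$\left(I{\left(-74 \right)} - 21165\right) \left(L{\left(-181 \right)} - 26949\right) = \left(402 \left(-74\right) - 21165\right) \left(\left(952 + \left(-181\right)^{2} + 127 \left(-181\right)\right) - 26949\right) = \left(-29748 - 21165\right) \left(\left(952 + 32761 - 22987\right) - 26949\right) = - 50913 \left(10726 - 26949\right) = \left(-50913\right) \left(-16223\right) = 825961599$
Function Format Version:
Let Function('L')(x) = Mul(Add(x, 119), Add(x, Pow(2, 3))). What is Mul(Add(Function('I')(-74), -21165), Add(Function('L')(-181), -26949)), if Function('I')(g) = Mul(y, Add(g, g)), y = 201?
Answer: 825961599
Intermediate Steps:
Function('L')(x) = Mul(Add(8, x), Add(119, x)) (Function('L')(x) = Mul(Add(119, x), Add(x, 8)) = Mul(Add(119, x), Add(8, x)) = Mul(Add(8, x), Add(119, x)))
Function('I')(g) = Mul(402, g) (Function('I')(g) = Mul(201, Add(g, g)) = Mul(201, Mul(2, g)) = Mul(402, g))
Mul(Add(Function('I')(-74), -21165), Add(Function('L')(-181), -26949)) = Mul(Add(Mul(402, -74), -21165), Add(Add(952, Pow(-181, 2), Mul(127, -181)), -26949)) = Mul(Add(-29748, -21165), Add(Add(952, 32761, -22987), -26949)) = Mul(-50913, Add(10726, -26949)) = Mul(-50913, -16223) = 825961599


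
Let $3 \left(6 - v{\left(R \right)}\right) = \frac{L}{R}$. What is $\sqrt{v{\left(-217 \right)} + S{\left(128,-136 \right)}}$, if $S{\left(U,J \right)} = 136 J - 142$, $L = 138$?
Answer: $\frac{i \sqrt{877352266}}{217} \approx 136.5 i$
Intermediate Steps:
$v{\left(R \right)} = 6 - \frac{46}{R}$ ($v{\left(R \right)} = 6 - \frac{138 \frac{1}{R}}{3} = 6 - \frac{46}{R}$)
$S{\left(U,J \right)} = -142 + 136 J$
$\sqrt{v{\left(-217 \right)} + S{\left(128,-136 \right)}} = \sqrt{\left(6 - \frac{46}{-217}\right) + \left(-142 + 136 \left(-136\right)\right)} = \sqrt{\left(6 - - \frac{46}{217}\right) - 18638} = \sqrt{\left(6 + \frac{46}{217}\right) - 18638} = \sqrt{\frac{1348}{217} - 18638} = \sqrt{- \frac{4043098}{217}} = \frac{i \sqrt{877352266}}{217}$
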